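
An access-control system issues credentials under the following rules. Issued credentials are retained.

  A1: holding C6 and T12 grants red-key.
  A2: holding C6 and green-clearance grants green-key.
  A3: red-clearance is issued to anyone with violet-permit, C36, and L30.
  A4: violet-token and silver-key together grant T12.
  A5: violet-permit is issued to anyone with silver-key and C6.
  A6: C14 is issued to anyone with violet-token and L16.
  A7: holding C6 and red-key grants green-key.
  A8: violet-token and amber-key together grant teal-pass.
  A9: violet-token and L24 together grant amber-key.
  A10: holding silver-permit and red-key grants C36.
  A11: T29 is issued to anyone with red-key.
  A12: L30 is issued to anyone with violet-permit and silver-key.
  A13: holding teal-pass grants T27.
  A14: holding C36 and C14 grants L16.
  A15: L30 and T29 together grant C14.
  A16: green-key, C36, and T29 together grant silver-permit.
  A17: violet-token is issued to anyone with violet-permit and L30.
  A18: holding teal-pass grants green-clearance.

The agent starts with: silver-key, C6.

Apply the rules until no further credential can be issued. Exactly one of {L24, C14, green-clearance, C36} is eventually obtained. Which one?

Holding silver-key and C6 grants violet-permit (A5).
Holding violet-permit and silver-key grants L30 (A12).
Holding violet-permit and L30 grants violet-token (A17).
Holding violet-token and silver-key grants T12 (A4).
Holding C6 and T12 grants red-key (A1).
Holding red-key grants T29 (A11).
Holding L30 and T29 grants C14 (A15).
green-clearance would need teal-pass (A18), but teal-pass is never granted. No rule produces L24, and it is not given. C36 would need silver-permit and red-key (A10), but silver-permit is never granted.

C14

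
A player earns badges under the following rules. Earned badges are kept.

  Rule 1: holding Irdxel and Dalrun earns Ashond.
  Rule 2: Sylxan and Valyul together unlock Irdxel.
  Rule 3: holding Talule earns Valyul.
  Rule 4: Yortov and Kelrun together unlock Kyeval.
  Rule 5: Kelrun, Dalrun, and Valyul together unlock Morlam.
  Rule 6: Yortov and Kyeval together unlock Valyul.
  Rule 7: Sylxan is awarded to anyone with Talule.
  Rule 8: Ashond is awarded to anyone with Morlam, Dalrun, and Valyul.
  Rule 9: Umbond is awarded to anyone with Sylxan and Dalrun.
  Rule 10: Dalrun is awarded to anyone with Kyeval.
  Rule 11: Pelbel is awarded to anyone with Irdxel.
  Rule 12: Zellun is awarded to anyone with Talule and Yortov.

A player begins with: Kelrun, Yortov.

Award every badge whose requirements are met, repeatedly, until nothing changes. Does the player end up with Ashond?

Yes

With Yortov and Kelrun, Kyeval is earned (Rule 4).
With Yortov and Kyeval, Valyul is earned (Rule 6).
With Kyeval, Dalrun is earned (Rule 10).
With Kelrun, Dalrun, and Valyul, Morlam is earned (Rule 5).
With Morlam, Dalrun, and Valyul, Ashond is earned (Rule 8).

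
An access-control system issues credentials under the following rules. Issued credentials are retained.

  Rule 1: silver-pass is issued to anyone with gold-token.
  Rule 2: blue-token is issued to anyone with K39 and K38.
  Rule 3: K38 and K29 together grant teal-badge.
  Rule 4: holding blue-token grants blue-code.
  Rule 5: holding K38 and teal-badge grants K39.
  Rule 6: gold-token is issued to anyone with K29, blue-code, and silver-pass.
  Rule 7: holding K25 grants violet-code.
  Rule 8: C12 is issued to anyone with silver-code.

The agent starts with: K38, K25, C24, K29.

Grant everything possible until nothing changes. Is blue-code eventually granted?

Yes

Holding K38 and K29 grants teal-badge (Rule 3).
Holding K38 and teal-badge grants K39 (Rule 5).
Holding K39 and K38 grants blue-token (Rule 2).
Holding blue-token grants blue-code (Rule 4).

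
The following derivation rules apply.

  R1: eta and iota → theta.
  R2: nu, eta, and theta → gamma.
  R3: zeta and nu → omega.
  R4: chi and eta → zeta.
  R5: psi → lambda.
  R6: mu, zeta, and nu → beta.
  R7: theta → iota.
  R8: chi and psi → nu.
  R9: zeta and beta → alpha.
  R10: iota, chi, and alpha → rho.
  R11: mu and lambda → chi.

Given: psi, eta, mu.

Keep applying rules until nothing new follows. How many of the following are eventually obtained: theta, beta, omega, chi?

psi holds, so lambda follows (R5).
mu and lambda hold, so chi follows (R11).
From chi and psi, R8 gives nu.
From chi and eta, R4 gives zeta.
From zeta and nu, R3 gives omega.
From mu, zeta, and nu, R6 gives beta.
theta would need eta and iota (R1), but iota is never established.
beta: reached.
omega: reached.
chi: reached.
Reached: beta, omega, and chi — 3 of the 4.

3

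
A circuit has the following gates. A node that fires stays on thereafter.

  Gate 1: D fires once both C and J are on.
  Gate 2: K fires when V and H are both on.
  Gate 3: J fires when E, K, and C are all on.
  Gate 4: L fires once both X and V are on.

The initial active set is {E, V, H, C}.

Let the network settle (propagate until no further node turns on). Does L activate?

L would need X and V (Gate 4), but X never turns on.

No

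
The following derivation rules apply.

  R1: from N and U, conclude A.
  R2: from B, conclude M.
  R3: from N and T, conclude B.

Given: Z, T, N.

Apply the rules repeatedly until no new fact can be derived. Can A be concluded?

No

A would need N and U (R1), but U is never established.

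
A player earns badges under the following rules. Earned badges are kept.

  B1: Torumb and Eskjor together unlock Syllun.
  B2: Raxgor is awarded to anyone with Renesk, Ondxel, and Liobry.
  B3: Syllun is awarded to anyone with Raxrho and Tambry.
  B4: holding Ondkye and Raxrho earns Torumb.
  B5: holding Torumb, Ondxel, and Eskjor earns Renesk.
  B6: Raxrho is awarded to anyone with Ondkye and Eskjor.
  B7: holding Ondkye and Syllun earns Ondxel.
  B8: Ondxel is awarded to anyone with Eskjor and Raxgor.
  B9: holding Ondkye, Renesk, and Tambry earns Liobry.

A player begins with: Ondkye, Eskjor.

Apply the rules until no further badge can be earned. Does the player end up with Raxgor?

No

Raxgor would need Renesk, Ondxel, and Liobry (B2), but Liobry is never earned.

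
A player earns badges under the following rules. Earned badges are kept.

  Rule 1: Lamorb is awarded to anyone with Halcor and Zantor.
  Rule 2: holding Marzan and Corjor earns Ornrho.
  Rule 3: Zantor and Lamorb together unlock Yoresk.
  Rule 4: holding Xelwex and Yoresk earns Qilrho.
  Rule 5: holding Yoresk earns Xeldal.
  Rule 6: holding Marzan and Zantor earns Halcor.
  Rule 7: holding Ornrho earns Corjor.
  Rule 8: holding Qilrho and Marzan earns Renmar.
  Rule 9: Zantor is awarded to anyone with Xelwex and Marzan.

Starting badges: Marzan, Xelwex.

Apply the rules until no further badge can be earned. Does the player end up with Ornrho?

Ornrho would need Marzan and Corjor (Rule 2), but Corjor is never earned.

No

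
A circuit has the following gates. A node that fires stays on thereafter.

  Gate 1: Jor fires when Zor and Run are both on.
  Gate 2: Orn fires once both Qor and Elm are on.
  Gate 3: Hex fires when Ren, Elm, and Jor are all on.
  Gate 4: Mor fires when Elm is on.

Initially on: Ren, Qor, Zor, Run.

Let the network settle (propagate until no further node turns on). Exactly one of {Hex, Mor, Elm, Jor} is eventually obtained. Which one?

Jor

Zor and Run are on, so Jor fires (Gate 1).
Mor would need Elm (Gate 4), but Elm never turns on. No rule produces Elm, and it is not given. Hex would need Ren, Elm, and Jor (Gate 3), but Elm never turns on.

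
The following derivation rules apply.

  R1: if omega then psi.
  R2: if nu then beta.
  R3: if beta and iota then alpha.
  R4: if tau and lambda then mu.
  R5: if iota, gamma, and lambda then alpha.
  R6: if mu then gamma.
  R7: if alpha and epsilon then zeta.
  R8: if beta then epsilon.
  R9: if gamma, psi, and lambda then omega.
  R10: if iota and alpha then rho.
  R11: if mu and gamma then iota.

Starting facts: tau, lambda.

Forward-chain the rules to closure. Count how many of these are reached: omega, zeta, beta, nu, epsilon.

0

omega would need gamma, psi, and lambda (R9), but psi is never established.
zeta would need alpha and epsilon (R7), but epsilon is never established.
beta would need nu (R2), but nu is never established.
No rule produces nu, and it is not given.
epsilon would need beta (R8), but beta is never established.
None of the 5 are reached.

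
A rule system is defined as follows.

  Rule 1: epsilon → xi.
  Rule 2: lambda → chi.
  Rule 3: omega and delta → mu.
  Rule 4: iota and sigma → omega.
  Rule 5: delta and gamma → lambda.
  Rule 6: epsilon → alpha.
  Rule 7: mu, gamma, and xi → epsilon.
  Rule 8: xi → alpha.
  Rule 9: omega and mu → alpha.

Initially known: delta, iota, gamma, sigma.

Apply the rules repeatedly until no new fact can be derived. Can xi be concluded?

No

xi would need epsilon (Rule 1), but epsilon is never established.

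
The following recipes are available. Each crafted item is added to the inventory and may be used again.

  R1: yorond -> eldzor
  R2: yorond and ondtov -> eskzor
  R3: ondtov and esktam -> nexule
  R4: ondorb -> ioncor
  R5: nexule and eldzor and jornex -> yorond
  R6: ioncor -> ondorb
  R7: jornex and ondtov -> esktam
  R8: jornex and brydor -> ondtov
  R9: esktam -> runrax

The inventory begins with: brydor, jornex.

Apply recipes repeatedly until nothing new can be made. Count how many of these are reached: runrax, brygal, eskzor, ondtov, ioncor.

2

Using R8, jornex and brydor make ondtov.
Using R7, jornex and ondtov make esktam.
Using R9, esktam makes runrax.
runrax: reached.
No rule produces brygal, and it is not given.
eskzor would need yorond and ondtov (R2), but yorond is never obtained.
ondtov: reached.
ioncor would need ondorb (R4), but ondorb is never obtained.
Reached: runrax and ondtov — 2 of the 5.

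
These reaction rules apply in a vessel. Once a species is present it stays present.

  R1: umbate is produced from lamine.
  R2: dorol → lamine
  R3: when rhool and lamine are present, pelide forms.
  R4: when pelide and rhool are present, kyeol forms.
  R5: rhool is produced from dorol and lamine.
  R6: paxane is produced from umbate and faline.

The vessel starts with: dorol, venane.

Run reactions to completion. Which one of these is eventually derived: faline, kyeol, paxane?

dorol present → lamine forms (R2).
dorol and lamine present → rhool forms (R5).
rhool and lamine present → pelide forms (R3).
pelide and rhool present → kyeol forms (R4).
paxane would need umbate and faline (R6), but faline never forms. No rule produces faline, and it is not given.

kyeol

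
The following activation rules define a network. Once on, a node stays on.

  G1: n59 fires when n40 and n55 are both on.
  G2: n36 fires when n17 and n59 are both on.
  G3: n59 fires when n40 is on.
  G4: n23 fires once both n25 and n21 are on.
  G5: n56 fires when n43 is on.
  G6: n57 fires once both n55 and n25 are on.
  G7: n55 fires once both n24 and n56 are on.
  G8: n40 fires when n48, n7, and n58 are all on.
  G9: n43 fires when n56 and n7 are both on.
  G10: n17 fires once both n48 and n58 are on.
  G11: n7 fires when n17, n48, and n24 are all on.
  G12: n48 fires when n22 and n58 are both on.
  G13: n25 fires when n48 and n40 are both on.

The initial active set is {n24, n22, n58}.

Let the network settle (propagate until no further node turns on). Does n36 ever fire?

n22 and n58 are on, so n48 fires (G12).
n48 and n58 are on, so n17 fires (G10).
n17, n48, and n24 are on, so n7 fires (G11).
n48, n7, and n58 are on, so n40 fires (G8).
G3: n40 on → n59 on.
n17 and n59 are on, so n36 fires (G2).

Yes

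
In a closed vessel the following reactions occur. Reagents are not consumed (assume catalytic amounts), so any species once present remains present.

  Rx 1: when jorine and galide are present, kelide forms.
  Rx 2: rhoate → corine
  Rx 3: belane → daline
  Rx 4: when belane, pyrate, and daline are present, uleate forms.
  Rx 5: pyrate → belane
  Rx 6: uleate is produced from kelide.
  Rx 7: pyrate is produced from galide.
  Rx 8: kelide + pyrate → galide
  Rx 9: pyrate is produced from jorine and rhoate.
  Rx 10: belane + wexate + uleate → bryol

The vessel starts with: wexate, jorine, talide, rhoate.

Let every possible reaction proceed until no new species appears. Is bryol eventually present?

jorine and rhoate present → pyrate forms (Rx 9).
pyrate present → belane forms (Rx 5).
belane present → daline forms (Rx 3).
belane, pyrate, and daline present → uleate forms (Rx 4).
belane, wexate, and uleate present → bryol forms (Rx 10).

Yes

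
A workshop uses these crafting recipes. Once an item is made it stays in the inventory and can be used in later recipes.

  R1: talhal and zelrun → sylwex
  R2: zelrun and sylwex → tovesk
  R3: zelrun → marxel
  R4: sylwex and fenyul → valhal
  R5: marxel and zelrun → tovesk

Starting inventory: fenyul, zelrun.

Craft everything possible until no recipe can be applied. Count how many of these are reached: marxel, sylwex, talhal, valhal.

1

zelrun → marxel (R3).
marxel: reached.
sylwex would need talhal and zelrun (R1), but talhal is never obtained.
No rule produces talhal, and it is not given.
valhal would need sylwex and fenyul (R4), but sylwex is never obtained.
Reached: marxel — 1 of the 4.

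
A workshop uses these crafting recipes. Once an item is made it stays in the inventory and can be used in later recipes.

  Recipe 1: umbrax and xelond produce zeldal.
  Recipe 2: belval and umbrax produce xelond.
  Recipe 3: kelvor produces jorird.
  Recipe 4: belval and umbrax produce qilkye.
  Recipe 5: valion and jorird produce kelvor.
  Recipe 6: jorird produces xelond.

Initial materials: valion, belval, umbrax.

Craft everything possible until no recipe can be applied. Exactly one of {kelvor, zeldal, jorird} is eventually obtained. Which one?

belval and umbrax → xelond (Recipe 2).
Using Recipe 1, umbrax and xelond make zeldal.
kelvor would need valion and jorird (Recipe 5), but jorird is never obtained. jorird would need kelvor (Recipe 3), but kelvor is never obtained.

zeldal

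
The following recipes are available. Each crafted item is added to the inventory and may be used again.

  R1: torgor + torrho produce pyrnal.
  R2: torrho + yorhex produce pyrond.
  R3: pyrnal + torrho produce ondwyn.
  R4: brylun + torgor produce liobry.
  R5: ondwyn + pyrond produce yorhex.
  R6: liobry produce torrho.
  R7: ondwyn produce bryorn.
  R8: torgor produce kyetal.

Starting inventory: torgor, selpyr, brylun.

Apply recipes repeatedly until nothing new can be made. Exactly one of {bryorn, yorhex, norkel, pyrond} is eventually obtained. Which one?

bryorn

Using R4, brylun and torgor make liobry.
Using R6, liobry makes torrho.
Using R1, torgor and torrho make pyrnal.
pyrnal + torrho → ondwyn (R3).
Using R7, ondwyn makes bryorn.
No rule produces norkel, and it is not given. pyrond would need torrho and yorhex (R2), but yorhex is never obtained. yorhex would need ondwyn and pyrond (R5), but pyrond is never obtained.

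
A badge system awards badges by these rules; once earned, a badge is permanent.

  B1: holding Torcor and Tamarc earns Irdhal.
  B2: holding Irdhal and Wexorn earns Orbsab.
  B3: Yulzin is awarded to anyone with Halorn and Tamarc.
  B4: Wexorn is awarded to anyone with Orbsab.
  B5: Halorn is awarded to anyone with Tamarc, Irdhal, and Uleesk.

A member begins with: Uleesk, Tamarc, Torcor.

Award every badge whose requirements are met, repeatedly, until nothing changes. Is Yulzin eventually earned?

Yes

With Torcor and Tamarc, Irdhal is earned (B1).
With Tamarc, Irdhal, and Uleesk, Halorn is earned (B5).
With Halorn and Tamarc, Yulzin is earned (B3).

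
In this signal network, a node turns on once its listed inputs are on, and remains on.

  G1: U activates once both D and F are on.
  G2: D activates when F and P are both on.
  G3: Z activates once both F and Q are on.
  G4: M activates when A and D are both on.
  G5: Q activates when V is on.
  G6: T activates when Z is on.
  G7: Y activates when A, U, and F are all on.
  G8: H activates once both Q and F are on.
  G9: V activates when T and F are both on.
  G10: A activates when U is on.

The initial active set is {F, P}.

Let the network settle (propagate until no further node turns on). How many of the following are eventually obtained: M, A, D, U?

F and P are on, so D activates (G2).
D and F are on, so U activates (G1).
U is on, so A activates (G10).
G4: A and D on → M on.
M: reached.
A: reached.
D: reached.
U: reached.
All 4 are reached.

4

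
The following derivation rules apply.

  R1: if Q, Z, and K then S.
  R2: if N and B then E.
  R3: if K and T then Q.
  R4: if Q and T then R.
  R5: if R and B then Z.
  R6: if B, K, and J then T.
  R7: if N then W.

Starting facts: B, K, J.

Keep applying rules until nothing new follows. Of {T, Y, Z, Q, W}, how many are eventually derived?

3

B, K, and J hold, so T follows (R6).
K and T hold, so Q follows (R3).
Q and T hold, so R follows (R4).
R and B hold, so Z follows (R5).
T: reached.
No rule produces Y, and it is not given.
Z: reached.
Q: reached.
W would need N (R7), but N is never established.
Reached: T, Z, and Q — 3 of the 5.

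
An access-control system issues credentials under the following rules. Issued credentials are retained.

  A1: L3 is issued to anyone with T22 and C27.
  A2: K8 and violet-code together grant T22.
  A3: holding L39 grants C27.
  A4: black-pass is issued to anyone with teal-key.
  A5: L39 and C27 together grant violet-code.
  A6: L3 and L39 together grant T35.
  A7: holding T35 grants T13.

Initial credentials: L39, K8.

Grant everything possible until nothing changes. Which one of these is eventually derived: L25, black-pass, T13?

T13

Holding L39 grants C27 (A3).
Holding L39 and C27 grants violet-code (A5).
Holding K8 and violet-code grants T22 (A2).
Holding T22 and C27 grants L3 (A1).
Holding L3 and L39 grants T35 (A6).
Holding T35 grants T13 (A7).
No rule produces L25, and it is not given. black-pass would need teal-key (A4), but teal-key is never granted.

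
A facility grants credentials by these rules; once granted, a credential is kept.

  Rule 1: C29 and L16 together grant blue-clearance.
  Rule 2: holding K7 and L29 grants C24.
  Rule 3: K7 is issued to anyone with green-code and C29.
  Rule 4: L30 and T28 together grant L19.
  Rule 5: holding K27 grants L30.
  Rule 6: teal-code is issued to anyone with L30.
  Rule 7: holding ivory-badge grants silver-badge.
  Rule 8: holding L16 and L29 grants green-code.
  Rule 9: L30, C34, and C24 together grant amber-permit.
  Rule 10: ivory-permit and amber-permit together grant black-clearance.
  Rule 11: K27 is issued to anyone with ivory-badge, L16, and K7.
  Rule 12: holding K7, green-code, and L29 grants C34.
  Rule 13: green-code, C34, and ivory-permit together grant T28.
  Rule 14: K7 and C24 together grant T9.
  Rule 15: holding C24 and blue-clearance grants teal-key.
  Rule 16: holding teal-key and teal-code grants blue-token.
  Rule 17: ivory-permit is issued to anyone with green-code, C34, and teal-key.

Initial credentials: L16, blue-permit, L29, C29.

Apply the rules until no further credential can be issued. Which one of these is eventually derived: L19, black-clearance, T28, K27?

T28

Holding L16 and L29 grants green-code (Rule 8).
Holding C29 and L16 grants blue-clearance (Rule 1).
Holding green-code and C29 grants K7 (Rule 3).
Holding K7, green-code, and L29 grants C34 (Rule 12).
Holding K7 and L29 grants C24 (Rule 2).
Holding C24 and blue-clearance grants teal-key (Rule 15).
Holding green-code, C34, and teal-key grants ivory-permit (Rule 17).
Holding green-code, C34, and ivory-permit grants T28 (Rule 13).
black-clearance would need ivory-permit and amber-permit (Rule 10), but amber-permit is never granted. K27 would need ivory-badge, L16, and K7 (Rule 11), but ivory-badge is never granted. L19 would need L30 and T28 (Rule 4), but L30 is never granted.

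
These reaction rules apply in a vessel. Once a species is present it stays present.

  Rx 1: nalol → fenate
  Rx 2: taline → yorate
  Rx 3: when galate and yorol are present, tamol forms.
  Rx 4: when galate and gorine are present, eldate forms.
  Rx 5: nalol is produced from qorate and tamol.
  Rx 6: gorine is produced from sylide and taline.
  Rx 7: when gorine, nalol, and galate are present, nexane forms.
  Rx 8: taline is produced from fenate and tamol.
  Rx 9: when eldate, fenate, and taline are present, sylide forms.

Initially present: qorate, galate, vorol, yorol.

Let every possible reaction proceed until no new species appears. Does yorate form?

Yes

galate and yorol present → tamol forms (Rx 3).
qorate and tamol present → nalol forms (Rx 5).
nalol present → fenate forms (Rx 1).
fenate and tamol present → taline forms (Rx 8).
taline present → yorate forms (Rx 2).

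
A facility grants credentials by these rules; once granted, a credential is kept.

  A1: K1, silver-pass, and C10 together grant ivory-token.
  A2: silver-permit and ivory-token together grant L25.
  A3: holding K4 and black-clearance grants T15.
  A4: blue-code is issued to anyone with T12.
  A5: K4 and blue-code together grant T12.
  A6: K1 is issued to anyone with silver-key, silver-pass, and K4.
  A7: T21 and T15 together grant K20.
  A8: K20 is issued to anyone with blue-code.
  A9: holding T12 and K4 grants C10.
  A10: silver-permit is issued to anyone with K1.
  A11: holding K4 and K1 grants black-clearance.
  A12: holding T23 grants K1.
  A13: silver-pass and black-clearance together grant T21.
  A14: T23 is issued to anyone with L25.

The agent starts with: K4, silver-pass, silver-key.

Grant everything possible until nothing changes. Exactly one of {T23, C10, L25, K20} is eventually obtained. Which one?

K20

Holding silver-key, silver-pass, and K4 grants K1 (A6).
Holding K4 and K1 grants black-clearance (A11).
Holding silver-pass and black-clearance grants T21 (A13).
Holding K4 and black-clearance grants T15 (A3).
Holding T21 and T15 grants K20 (A7).
C10 would need T12 and K4 (A9), but T12 is never granted. T23 would need L25 (A14), but L25 is never granted. L25 would need silver-permit and ivory-token (A2), but ivory-token is never granted.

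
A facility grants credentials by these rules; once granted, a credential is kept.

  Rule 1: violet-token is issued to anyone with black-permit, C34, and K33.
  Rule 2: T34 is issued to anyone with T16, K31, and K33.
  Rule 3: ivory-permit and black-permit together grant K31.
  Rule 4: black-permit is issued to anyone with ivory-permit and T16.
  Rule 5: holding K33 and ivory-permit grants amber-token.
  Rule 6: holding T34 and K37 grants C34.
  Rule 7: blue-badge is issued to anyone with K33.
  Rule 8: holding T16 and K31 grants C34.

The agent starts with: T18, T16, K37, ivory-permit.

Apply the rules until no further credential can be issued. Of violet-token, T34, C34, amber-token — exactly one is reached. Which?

Holding ivory-permit and T16 grants black-permit (Rule 4).
Holding ivory-permit and black-permit grants K31 (Rule 3).
Holding T16 and K31 grants C34 (Rule 8).
T34 would need T16, K31, and K33 (Rule 2), but K33 is never granted. violet-token would need black-permit, C34, and K33 (Rule 1), but K33 is never granted. amber-token would need K33 and ivory-permit (Rule 5), but K33 is never granted.

C34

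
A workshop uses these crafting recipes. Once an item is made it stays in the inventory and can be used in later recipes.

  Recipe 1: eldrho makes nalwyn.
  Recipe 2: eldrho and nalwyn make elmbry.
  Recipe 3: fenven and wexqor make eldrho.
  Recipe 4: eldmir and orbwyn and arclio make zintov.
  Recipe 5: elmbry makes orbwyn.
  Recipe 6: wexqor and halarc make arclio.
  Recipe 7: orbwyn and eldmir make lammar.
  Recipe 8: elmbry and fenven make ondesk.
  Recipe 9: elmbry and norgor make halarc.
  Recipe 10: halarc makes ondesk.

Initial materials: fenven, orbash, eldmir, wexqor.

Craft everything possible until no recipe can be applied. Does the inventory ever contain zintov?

No

zintov would need eldmir, orbwyn, and arclio (Recipe 4), but arclio is never obtained.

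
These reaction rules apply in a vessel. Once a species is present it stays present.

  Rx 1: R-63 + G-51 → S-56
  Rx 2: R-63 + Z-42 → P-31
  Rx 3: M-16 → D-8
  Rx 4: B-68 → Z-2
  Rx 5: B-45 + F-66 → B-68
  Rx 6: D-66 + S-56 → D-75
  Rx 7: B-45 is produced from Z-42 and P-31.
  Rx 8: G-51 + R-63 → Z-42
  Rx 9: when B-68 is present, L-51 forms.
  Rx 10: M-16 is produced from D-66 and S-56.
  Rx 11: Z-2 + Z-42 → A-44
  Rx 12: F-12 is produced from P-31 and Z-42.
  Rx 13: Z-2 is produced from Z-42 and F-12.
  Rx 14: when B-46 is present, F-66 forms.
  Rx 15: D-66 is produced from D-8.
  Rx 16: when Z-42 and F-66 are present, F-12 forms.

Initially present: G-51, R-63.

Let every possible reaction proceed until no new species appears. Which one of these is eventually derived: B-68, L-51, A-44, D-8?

A-44

G-51 and R-63 present → Z-42 forms (Rx 8).
R-63 and Z-42 present → P-31 forms (Rx 2).
P-31 and Z-42 present → F-12 forms (Rx 12).
Z-42 and F-12 present → Z-2 forms (Rx 13).
Z-2 and Z-42 present → A-44 forms (Rx 11).
B-68 would need B-45 and F-66 (Rx 5), but F-66 never forms. D-8 would need M-16 (Rx 3), but M-16 never forms. L-51 would need B-68 (Rx 9), but B-68 never forms.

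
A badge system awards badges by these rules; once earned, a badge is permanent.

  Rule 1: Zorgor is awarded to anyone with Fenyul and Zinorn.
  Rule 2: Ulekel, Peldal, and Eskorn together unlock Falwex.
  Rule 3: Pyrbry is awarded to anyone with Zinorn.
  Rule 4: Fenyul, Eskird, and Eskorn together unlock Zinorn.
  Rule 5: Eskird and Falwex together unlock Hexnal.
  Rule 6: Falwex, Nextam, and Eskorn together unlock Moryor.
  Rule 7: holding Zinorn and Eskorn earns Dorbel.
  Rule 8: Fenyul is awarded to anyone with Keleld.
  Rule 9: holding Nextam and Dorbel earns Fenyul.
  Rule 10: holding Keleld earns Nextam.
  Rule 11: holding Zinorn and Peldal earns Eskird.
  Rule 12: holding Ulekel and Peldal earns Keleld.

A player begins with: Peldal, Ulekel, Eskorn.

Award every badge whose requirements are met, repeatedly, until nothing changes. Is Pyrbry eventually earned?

No

Pyrbry would need Zinorn (Rule 3), but Zinorn is never earned.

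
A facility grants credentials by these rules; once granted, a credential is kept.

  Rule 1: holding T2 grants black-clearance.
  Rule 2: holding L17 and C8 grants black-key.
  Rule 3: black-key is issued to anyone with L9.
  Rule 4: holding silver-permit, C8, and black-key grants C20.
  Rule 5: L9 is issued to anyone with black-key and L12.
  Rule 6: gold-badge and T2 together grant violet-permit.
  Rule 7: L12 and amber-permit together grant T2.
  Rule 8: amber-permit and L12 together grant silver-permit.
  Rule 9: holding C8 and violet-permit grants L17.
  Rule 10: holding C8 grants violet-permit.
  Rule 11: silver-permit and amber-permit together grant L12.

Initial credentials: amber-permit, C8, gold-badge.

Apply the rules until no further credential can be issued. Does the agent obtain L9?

L9 would need black-key and L12 (Rule 5), but L12 is never granted.

No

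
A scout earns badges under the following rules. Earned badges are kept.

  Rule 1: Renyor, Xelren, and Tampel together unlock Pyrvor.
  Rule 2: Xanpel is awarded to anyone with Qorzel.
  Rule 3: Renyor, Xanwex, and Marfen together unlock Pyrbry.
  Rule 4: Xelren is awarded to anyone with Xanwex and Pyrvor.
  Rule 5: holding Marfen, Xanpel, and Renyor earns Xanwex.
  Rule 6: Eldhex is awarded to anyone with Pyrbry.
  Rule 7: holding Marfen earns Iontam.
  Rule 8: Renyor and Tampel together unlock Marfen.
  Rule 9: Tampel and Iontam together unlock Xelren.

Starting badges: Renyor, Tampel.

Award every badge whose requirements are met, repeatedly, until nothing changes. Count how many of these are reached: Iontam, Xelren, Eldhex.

With Renyor and Tampel, Marfen is earned (Rule 8).
With Marfen, Iontam is earned (Rule 7).
With Tampel and Iontam, Xelren is earned (Rule 9).
Iontam: reached.
Xelren: reached.
Eldhex would need Pyrbry (Rule 6), but Pyrbry is never earned.
Reached: Iontam and Xelren — 2 of the 3.

2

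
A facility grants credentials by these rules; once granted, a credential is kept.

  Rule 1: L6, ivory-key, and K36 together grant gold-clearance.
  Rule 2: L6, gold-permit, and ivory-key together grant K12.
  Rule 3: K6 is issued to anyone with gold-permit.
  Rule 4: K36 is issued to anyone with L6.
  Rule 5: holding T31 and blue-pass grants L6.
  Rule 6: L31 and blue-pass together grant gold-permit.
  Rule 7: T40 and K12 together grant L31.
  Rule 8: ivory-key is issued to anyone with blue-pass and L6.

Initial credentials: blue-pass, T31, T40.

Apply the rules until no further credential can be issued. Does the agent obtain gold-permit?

gold-permit would need L31 and blue-pass (Rule 6), but L31 is never granted.

No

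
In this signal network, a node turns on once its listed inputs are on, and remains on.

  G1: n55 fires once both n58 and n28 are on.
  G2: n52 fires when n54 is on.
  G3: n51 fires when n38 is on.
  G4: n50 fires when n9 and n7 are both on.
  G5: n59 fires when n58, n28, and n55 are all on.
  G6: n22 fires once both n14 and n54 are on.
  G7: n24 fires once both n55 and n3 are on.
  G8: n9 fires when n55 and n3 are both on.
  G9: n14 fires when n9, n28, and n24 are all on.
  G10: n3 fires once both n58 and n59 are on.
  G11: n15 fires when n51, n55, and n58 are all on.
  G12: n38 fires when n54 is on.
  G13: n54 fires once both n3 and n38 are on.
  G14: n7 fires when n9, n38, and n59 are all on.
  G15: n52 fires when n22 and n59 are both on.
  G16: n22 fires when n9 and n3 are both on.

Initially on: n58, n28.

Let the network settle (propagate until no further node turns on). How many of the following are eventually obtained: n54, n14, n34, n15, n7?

n58 and n28 are on, so n55 fires (G1).
G5: n58, n28, and n55 on → n59 on.
n58 and n59 are on, so n3 fires (G10).
n55 and n3 are on, so n24 fires (G7).
G8: n55 and n3 on → n9 on.
G9: n9, n28, and n24 on → n14 on.
n54 would need n3 and n38 (G13), but n38 never turns on.
n14: reached.
No rule produces n34, and it is not given.
n15 would need n51, n55, and n58 (G11), but n51 never turns on.
n7 would need n9, n38, and n59 (G14), but n38 never turns on.
Reached: n14 — 1 of the 5.

1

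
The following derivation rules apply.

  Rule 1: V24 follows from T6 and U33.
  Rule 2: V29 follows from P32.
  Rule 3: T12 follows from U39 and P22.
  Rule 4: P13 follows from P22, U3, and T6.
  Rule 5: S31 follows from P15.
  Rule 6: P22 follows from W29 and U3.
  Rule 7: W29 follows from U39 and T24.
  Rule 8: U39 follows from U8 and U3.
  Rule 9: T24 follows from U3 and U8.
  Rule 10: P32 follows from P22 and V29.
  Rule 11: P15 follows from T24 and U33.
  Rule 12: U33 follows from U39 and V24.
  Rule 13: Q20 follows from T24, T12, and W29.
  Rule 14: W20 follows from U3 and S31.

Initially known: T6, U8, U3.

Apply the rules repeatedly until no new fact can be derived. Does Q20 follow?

Yes

From U3 and U8, Rule 9 gives T24.
U8 and U3 hold, so U39 follows (Rule 8).
U39 and T24 hold, so W29 follows (Rule 7).
From W29 and U3, Rule 6 gives P22.
U39 and P22 hold, so T12 follows (Rule 3).
From T24, T12, and W29, Rule 13 gives Q20.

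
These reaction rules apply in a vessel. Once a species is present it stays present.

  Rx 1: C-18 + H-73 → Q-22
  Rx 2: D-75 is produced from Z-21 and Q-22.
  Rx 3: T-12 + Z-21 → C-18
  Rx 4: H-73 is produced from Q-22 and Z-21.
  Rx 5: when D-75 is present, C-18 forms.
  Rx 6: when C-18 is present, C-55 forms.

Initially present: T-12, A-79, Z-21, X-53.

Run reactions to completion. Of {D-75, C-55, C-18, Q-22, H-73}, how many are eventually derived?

2

T-12 and Z-21 present → C-18 forms (Rx 3).
C-18 present → C-55 forms (Rx 6).
D-75 would need Z-21 and Q-22 (Rx 2), but Q-22 never forms.
C-55: reached.
C-18: reached.
Q-22 would need C-18 and H-73 (Rx 1), but H-73 never forms.
H-73 would need Q-22 and Z-21 (Rx 4), but Q-22 never forms.
Reached: C-55 and C-18 — 2 of the 5.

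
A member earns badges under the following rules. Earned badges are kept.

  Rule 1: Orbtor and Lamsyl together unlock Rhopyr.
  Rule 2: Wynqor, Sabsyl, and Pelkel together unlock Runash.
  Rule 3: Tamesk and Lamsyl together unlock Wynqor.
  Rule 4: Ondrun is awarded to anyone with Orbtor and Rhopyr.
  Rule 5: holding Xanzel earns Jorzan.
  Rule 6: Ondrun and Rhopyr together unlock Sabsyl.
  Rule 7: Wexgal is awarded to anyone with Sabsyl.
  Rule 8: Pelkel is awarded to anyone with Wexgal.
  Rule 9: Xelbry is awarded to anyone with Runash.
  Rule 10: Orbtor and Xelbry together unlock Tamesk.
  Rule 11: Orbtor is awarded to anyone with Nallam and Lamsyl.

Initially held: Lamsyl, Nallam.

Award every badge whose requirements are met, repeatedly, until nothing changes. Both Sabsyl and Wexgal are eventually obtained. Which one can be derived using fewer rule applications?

Sabsyl

Sabsyl: With Nallam and Lamsyl, Orbtor is earned (Rule 11). With Orbtor and Lamsyl, Rhopyr is earned (Rule 1). With Orbtor and Rhopyr, Ondrun is earned (Rule 4). With Ondrun and Rhopyr, Sabsyl is earned (Rule 6). [4 rule applications]
Wexgal: With Nallam and Lamsyl, Orbtor is earned (Rule 11). With Orbtor and Lamsyl, Rhopyr is earned (Rule 1). With Orbtor and Rhopyr, Ondrun is earned (Rule 4). With Ondrun and Rhopyr, Sabsyl is earned (Rule 6). With Sabsyl, Wexgal is earned (Rule 7). [5 rule applications]
Sabsyl needs fewer.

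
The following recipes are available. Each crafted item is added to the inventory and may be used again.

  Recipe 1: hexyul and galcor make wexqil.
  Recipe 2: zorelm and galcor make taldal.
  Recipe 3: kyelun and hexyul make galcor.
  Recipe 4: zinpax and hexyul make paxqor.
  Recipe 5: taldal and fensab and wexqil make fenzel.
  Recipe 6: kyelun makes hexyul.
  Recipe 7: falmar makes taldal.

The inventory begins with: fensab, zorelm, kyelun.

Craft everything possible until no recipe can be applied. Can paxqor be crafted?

paxqor would need zinpax and hexyul (Recipe 4), but zinpax is never obtained.

No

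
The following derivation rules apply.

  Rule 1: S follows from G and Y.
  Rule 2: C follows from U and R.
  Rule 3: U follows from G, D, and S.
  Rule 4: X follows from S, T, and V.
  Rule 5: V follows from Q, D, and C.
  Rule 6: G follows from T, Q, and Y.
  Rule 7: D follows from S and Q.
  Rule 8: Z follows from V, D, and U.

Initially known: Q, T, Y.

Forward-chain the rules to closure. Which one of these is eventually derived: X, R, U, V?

From T, Q, and Y, Rule 6 gives G.
From G and Y, Rule 1 gives S.
From S and Q, Rule 7 gives D.
From G, D, and S, Rule 3 gives U.
V would need Q, D, and C (Rule 5), but C is never established. X would need S, T, and V (Rule 4), but V is never established. No rule produces R, and it is not given.

U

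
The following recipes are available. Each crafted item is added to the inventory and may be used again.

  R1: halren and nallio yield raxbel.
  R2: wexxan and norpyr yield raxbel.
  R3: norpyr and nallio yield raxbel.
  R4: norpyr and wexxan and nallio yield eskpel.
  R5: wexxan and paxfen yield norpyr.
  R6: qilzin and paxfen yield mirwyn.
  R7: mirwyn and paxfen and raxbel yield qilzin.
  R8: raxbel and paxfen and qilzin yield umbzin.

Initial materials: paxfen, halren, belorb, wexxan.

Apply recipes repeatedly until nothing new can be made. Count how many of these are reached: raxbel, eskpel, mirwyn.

Using R5, wexxan and paxfen make norpyr.
Using R2, wexxan and norpyr make raxbel.
raxbel: reached.
eskpel would need norpyr, wexxan, and nallio (R4), but nallio is never obtained.
mirwyn would need qilzin and paxfen (R6), but qilzin is never obtained.
Reached: raxbel — 1 of the 3.

1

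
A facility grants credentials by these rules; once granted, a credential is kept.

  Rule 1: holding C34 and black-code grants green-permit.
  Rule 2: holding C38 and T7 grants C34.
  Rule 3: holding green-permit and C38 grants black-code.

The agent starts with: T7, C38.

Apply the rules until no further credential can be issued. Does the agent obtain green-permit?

No

green-permit would need C34 and black-code (Rule 1), but black-code is never granted.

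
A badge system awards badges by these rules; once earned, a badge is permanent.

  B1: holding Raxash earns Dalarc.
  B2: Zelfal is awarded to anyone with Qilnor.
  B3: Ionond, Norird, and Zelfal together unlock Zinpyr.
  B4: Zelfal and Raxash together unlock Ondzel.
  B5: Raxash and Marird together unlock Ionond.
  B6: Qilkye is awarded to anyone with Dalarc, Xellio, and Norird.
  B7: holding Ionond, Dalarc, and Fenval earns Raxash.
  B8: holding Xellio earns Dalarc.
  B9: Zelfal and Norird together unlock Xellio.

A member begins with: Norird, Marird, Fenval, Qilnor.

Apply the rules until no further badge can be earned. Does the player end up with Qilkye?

With Qilnor, Zelfal is earned (B2).
With Zelfal and Norird, Xellio is earned (B9).
With Xellio, Dalarc is earned (B8).
With Dalarc, Xellio, and Norird, Qilkye is earned (B6).

Yes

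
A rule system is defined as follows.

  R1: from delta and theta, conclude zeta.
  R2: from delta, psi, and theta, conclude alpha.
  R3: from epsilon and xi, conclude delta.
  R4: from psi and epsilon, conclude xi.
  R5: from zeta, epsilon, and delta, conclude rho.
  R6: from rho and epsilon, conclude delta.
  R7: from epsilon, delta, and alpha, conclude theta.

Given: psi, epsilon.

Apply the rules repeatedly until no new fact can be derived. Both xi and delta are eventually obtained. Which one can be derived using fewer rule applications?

xi

xi: From psi and epsilon, R4 gives xi. [1 rule application]
delta: From psi and epsilon, R4 gives xi. epsilon and xi hold, so delta follows (R3). [2 rule applications]
xi needs fewer.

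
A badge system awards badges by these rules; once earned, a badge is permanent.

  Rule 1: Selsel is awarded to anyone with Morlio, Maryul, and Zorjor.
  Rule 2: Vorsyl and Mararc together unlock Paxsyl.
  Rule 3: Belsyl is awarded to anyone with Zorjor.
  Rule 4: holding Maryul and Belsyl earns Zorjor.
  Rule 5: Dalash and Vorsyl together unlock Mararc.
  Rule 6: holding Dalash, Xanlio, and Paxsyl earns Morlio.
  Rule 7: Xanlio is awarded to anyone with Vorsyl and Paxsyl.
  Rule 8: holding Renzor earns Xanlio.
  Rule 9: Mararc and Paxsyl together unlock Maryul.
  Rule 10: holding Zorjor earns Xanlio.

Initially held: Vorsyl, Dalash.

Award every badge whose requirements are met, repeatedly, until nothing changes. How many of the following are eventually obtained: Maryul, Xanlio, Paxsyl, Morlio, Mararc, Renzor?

With Dalash and Vorsyl, Mararc is earned (Rule 5).
With Vorsyl and Mararc, Paxsyl is earned (Rule 2).
With Vorsyl and Paxsyl, Xanlio is earned (Rule 7).
With Mararc and Paxsyl, Maryul is earned (Rule 9).
With Dalash, Xanlio, and Paxsyl, Morlio is earned (Rule 6).
Maryul: reached.
Xanlio: reached.
Paxsyl: reached.
Morlio: reached.
Mararc: reached.
No rule produces Renzor, and it is not given.
Reached: Maryul, Xanlio, Paxsyl, Morlio, and Mararc — 5 of the 6.

5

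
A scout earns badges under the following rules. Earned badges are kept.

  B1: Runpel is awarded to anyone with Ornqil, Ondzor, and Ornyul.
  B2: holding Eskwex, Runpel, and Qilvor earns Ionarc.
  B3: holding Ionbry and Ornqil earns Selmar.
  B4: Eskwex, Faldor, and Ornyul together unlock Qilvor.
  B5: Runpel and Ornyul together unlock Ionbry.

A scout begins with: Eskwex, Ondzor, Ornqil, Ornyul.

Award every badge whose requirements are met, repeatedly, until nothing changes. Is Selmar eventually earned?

Yes

With Ornqil, Ondzor, and Ornyul, Runpel is earned (B1).
With Runpel and Ornyul, Ionbry is earned (B5).
With Ionbry and Ornqil, Selmar is earned (B3).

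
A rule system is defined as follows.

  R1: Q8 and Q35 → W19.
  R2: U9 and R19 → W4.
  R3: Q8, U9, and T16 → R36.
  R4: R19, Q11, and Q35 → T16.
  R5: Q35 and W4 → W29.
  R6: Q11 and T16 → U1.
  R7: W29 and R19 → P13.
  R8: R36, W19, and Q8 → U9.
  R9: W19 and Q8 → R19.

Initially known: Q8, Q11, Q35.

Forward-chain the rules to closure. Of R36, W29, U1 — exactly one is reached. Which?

U1

From Q8 and Q35, R1 gives W19.
From W19 and Q8, R9 gives R19.
R19, Q11, and Q35 hold, so T16 follows (R4).
From Q11 and T16, R6 gives U1.
R36 would need Q8, U9, and T16 (R3), but U9 is never established. W29 would need Q35 and W4 (R5), but W4 is never established.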